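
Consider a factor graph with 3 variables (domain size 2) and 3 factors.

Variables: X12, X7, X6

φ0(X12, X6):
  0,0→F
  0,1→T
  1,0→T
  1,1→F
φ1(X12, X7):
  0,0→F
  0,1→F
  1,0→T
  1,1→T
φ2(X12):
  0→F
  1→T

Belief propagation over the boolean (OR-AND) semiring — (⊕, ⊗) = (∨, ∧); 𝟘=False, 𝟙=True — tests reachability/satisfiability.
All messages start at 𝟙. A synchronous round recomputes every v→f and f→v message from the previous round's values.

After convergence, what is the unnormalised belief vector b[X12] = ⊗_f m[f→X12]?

init: all messages = 𝟙 over 2 values
r1 m[φ0→X12] = [T, T]
r1 m[φ0→X6] = [T, T]
r1 m[φ1→X12] = [F, T]
r1 m[φ1→X7] = [T, T]
r1 m[φ2→X12] = [F, T]
r1 m[X12→φ0] = [T, T]
r1 m[X12→φ1] = [T, T]
r1 m[X12→φ2] = [T, T]
r1 m[X7→φ1] = [T, T]
r1 m[X6→φ0] = [T, T]
r2 m[φ0→X12] = [T, T]
r2 m[φ0→X6] = [T, T]
r2 m[φ1→X12] = [F, T]
r2 m[φ1→X7] = [T, T]
r2 m[φ2→X12] = [F, T]
r2 m[X12→φ0] = [F, T]
r2 m[X12→φ1] = [F, T]
r2 m[X12→φ2] = [F, T]
r2 m[X7→φ1] = [T, T]
r2 m[X6→φ0] = [T, T]
r3 m[φ0→X12] = [T, T]
r3 m[φ0→X6] = [T, F]
r3 m[φ1→X12] = [F, T]
r3 m[φ1→X7] = [T, T]
r3 m[φ2→X12] = [F, T]
r3 m[X12→φ0] = [F, T]
r3 m[X12→φ1] = [F, T]
r3 m[X12→φ2] = [F, T]
r3 m[X7→φ1] = [T, T]
r3 m[X6→φ0] = [T, T]
r4 m[φ0→X12] = [T, T]
r4 m[φ0→X6] = [T, F]
r4 m[φ1→X12] = [F, T]
r4 m[φ1→X7] = [T, T]
r4 m[φ2→X12] = [F, T]
r4 m[X12→φ0] = [F, T]
r4 m[X12→φ1] = [F, T]
r4 m[X12→φ2] = [F, T]
r4 m[X7→φ1] = [T, T]
r4 m[X6→φ0] = [T, T]
fixed point reached at round 4
b[X12] = ⊗ incoming = [F, T]

b[X12] = [F, T]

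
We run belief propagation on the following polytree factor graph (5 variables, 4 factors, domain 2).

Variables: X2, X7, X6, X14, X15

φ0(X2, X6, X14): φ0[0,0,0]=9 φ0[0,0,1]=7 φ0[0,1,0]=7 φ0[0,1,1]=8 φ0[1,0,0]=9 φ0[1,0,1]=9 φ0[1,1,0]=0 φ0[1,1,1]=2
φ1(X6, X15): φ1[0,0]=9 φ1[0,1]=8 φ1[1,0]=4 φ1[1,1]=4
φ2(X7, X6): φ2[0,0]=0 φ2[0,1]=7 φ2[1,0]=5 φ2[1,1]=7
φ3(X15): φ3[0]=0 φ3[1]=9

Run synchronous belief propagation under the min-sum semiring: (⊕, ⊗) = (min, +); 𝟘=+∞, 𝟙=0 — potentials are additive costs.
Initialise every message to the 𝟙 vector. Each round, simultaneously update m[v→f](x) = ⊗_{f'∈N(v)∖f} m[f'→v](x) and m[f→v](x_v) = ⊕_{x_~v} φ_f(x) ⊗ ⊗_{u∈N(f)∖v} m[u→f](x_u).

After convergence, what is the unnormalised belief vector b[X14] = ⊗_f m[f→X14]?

init: all messages = 𝟙 over 2 values
r1 m[φ0→X2] = [7, 0]
r1 m[φ0→X6] = [7, 0]
r1 m[φ0→X14] = [0, 2]
r1 m[φ1→X6] = [8, 4]
r1 m[φ1→X15] = [4, 4]
r1 m[φ2→X7] = [0, 5]
r1 m[φ2→X6] = [0, 7]
r1 m[φ3→X15] = [0, 9]
r1 m[X2→φ0] = [0, 0]
r1 m[X7→φ2] = [0, 0]
r1 m[X6→φ0] = [0, 0]
r1 m[X6→φ1] = [0, 0]
r1 m[X6→φ2] = [0, 0]
r1 m[X14→φ0] = [0, 0]
r1 m[X15→φ1] = [0, 0]
r1 m[X15→φ3] = [0, 0]
r2 m[φ0→X2] = [7, 0]
r2 m[φ0→X6] = [7, 0]
r2 m[φ0→X14] = [0, 2]
r2 m[φ1→X6] = [8, 4]
r2 m[φ1→X15] = [4, 4]
r2 m[φ2→X7] = [0, 5]
r2 m[φ2→X6] = [0, 7]
r2 m[φ3→X15] = [0, 9]
r2 m[X2→φ0] = [0, 0]
r2 m[X7→φ2] = [0, 0]
r2 m[X6→φ0] = [8, 11]
r2 m[X6→φ1] = [7, 7]
r2 m[X6→φ2] = [15, 4]
r2 m[X14→φ0] = [0, 0]
r2 m[X15→φ1] = [0, 9]
r2 m[X15→φ3] = [4, 4]
r3 m[φ0→X2] = [15, 11]
r3 m[φ0→X6] = [7, 0]
r3 m[φ0→X14] = [11, 13]
r3 m[φ1→X6] = [9, 4]
r3 m[φ1→X15] = [11, 11]
r3 m[φ2→X7] = [11, 11]
r3 m[φ2→X6] = [0, 7]
r3 m[φ3→X15] = [0, 9]
r3 m[X2→φ0] = [0, 0]
r3 m[X7→φ2] = [0, 0]
r3 m[X6→φ0] = [8, 11]
r3 m[X6→φ1] = [7, 7]
r3 m[X6→φ2] = [15, 4]
r3 m[X14→φ0] = [0, 0]
r3 m[X15→φ1] = [0, 9]
r3 m[X15→φ3] = [4, 4]
r4 m[φ0→X2] = [15, 11]
r4 m[φ0→X6] = [7, 0]
r4 m[φ0→X14] = [11, 13]
r4 m[φ1→X6] = [9, 4]
r4 m[φ1→X15] = [11, 11]
r4 m[φ2→X7] = [11, 11]
r4 m[φ2→X6] = [0, 7]
r4 m[φ3→X15] = [0, 9]
r4 m[X2→φ0] = [0, 0]
r4 m[X7→φ2] = [0, 0]
r4 m[X6→φ0] = [9, 11]
r4 m[X6→φ1] = [7, 7]
r4 m[X6→φ2] = [16, 4]
r4 m[X14→φ0] = [0, 0]
r4 m[X15→φ1] = [0, 9]
r4 m[X15→φ3] = [11, 11]
r5 m[φ0→X2] = [16, 11]
r5 m[φ0→X6] = [7, 0]
r5 m[φ0→X14] = [11, 13]
r5 m[φ1→X6] = [9, 4]
r5 m[φ1→X15] = [11, 11]
r5 m[φ2→X7] = [11, 11]
r5 m[φ2→X6] = [0, 7]
r5 m[φ3→X15] = [0, 9]
r5 m[X2→φ0] = [0, 0]
r5 m[X7→φ2] = [0, 0]
r5 m[X6→φ0] = [9, 11]
r5 m[X6→φ1] = [7, 7]
r5 m[X6→φ2] = [16, 4]
r5 m[X14→φ0] = [0, 0]
r5 m[X15→φ1] = [0, 9]
r5 m[X15→φ3] = [11, 11]
r6 m[φ0→X2] = [16, 11]
r6 m[φ0→X6] = [7, 0]
r6 m[φ0→X14] = [11, 13]
r6 m[φ1→X6] = [9, 4]
r6 m[φ1→X15] = [11, 11]
r6 m[φ2→X7] = [11, 11]
r6 m[φ2→X6] = [0, 7]
r6 m[φ3→X15] = [0, 9]
r6 m[X2→φ0] = [0, 0]
r6 m[X7→φ2] = [0, 0]
r6 m[X6→φ0] = [9, 11]
r6 m[X6→φ1] = [7, 7]
r6 m[X6→φ2] = [16, 4]
r6 m[X14→φ0] = [0, 0]
r6 m[X15→φ1] = [0, 9]
r6 m[X15→φ3] = [11, 11]
fixed point reached at round 6
b[X14] = ⊗ incoming = [11, 13]

b[X14] = [11, 13]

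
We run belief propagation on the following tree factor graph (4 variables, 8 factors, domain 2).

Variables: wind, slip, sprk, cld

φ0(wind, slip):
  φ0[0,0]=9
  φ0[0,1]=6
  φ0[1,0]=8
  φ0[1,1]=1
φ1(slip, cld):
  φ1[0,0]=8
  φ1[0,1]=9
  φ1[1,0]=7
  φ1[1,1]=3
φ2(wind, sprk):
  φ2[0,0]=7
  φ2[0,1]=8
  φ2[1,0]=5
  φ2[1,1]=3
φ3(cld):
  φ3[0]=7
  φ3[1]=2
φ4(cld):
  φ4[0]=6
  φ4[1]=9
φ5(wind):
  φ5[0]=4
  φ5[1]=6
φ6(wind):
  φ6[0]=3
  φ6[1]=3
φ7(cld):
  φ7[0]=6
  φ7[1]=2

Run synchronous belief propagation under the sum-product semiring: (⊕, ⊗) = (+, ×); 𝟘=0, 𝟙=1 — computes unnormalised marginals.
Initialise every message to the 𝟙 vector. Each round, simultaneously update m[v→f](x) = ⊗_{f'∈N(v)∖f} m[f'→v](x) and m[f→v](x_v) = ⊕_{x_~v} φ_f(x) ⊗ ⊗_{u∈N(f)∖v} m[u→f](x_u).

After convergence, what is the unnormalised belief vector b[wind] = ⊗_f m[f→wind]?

init: all messages = 𝟙 over 2 values
r1 m[φ0→wind] = [15, 9]
r1 m[φ0→slip] = [17, 7]
r1 m[φ1→slip] = [17, 10]
r1 m[φ1→cld] = [15, 12]
r1 m[φ2→wind] = [15, 8]
r1 m[φ2→sprk] = [12, 11]
r1 m[φ3→cld] = [7, 2]
r1 m[φ4→cld] = [6, 9]
r1 m[φ5→wind] = [4, 6]
r1 m[φ6→wind] = [3, 3]
r1 m[φ7→cld] = [6, 2]
r1 m[wind→φ0] = [1, 1]
r1 m[wind→φ2] = [1, 1]
r1 m[wind→φ5] = [1, 1]
r1 m[wind→φ6] = [1, 1]
r1 m[slip→φ0] = [1, 1]
r1 m[slip→φ1] = [1, 1]
r1 m[sprk→φ2] = [1, 1]
r1 m[cld→φ1] = [1, 1]
r1 m[cld→φ3] = [1, 1]
r1 m[cld→φ4] = [1, 1]
r1 m[cld→φ7] = [1, 1]
r2 m[φ0→wind] = [15, 9]
r2 m[φ0→slip] = [17, 7]
r2 m[φ1→slip] = [17, 10]
r2 m[φ1→cld] = [15, 12]
r2 m[φ2→wind] = [15, 8]
r2 m[φ2→sprk] = [12, 11]
r2 m[φ3→cld] = [7, 2]
r2 m[φ4→cld] = [6, 9]
r2 m[φ5→wind] = [4, 6]
r2 m[φ6→wind] = [3, 3]
r2 m[φ7→cld] = [6, 2]
r2 m[wind→φ0] = [180, 144]
r2 m[wind→φ2] = [180, 162]
r2 m[wind→φ5] = [675, 216]
r2 m[wind→φ6] = [900, 432]
r2 m[slip→φ0] = [17, 10]
r2 m[slip→φ1] = [17, 7]
r2 m[sprk→φ2] = [1, 1]
r2 m[cld→φ1] = [252, 36]
r2 m[cld→φ3] = [540, 216]
r2 m[cld→φ4] = [630, 48]
r2 m[cld→φ7] = [630, 216]
r3 m[φ0→wind] = [213, 146]
r3 m[φ0→slip] = [2772, 1224]
r3 m[φ1→slip] = [2340, 1872]
r3 m[φ1→cld] = [185, 174]
r3 m[φ2→wind] = [15, 8]
r3 m[φ2→sprk] = [2070, 1926]
r3 m[φ3→cld] = [7, 2]
r3 m[φ4→cld] = [6, 9]
r3 m[φ5→wind] = [4, 6]
r3 m[φ6→wind] = [3, 3]
r3 m[φ7→cld] = [6, 2]
r3 m[wind→φ0] = [180, 144]
r3 m[wind→φ2] = [180, 162]
r3 m[wind→φ5] = [675, 216]
r3 m[wind→φ6] = [900, 432]
r3 m[slip→φ0] = [17, 10]
r3 m[slip→φ1] = [17, 7]
r3 m[sprk→φ2] = [1, 1]
r3 m[cld→φ1] = [252, 36]
r3 m[cld→φ3] = [540, 216]
r3 m[cld→φ4] = [630, 48]
r3 m[cld→φ7] = [630, 216]
r4 m[φ0→wind] = [213, 146]
r4 m[φ0→slip] = [2772, 1224]
r4 m[φ1→slip] = [2340, 1872]
r4 m[φ1→cld] = [185, 174]
r4 m[φ2→wind] = [15, 8]
r4 m[φ2→sprk] = [2070, 1926]
r4 m[φ3→cld] = [7, 2]
r4 m[φ4→cld] = [6, 9]
r4 m[φ5→wind] = [4, 6]
r4 m[φ6→wind] = [3, 3]
r4 m[φ7→cld] = [6, 2]
r4 m[wind→φ0] = [180, 144]
r4 m[wind→φ2] = [2556, 2628]
r4 m[wind→φ5] = [9585, 3504]
r4 m[wind→φ6] = [12780, 7008]
r4 m[slip→φ0] = [2340, 1872]
r4 m[slip→φ1] = [2772, 1224]
r4 m[sprk→φ2] = [1, 1]
r4 m[cld→φ1] = [252, 36]
r4 m[cld→φ3] = [6660, 3132]
r4 m[cld→φ4] = [7770, 696]
r4 m[cld→φ7] = [7770, 3132]
r5 m[φ0→wind] = [32292, 20592]
r5 m[φ0→slip] = [2772, 1224]
r5 m[φ1→slip] = [2340, 1872]
r5 m[φ1→cld] = [30744, 28620]
r5 m[φ2→wind] = [15, 8]
r5 m[φ2→sprk] = [31032, 28332]
r5 m[φ3→cld] = [7, 2]
r5 m[φ4→cld] = [6, 9]
r5 m[φ5→wind] = [4, 6]
r5 m[φ6→wind] = [3, 3]
r5 m[φ7→cld] = [6, 2]
r5 m[wind→φ0] = [180, 144]
r5 m[wind→φ2] = [2556, 2628]
r5 m[wind→φ5] = [9585, 3504]
r5 m[wind→φ6] = [12780, 7008]
r5 m[slip→φ0] = [2340, 1872]
r5 m[slip→φ1] = [2772, 1224]
r5 m[sprk→φ2] = [1, 1]
r5 m[cld→φ1] = [252, 36]
r5 m[cld→φ3] = [6660, 3132]
r5 m[cld→φ4] = [7770, 696]
r5 m[cld→φ7] = [7770, 3132]
r6 m[φ0→wind] = [32292, 20592]
r6 m[φ0→slip] = [2772, 1224]
r6 m[φ1→slip] = [2340, 1872]
r6 m[φ1→cld] = [30744, 28620]
r6 m[φ2→wind] = [15, 8]
r6 m[φ2→sprk] = [31032, 28332]
r6 m[φ3→cld] = [7, 2]
r6 m[φ4→cld] = [6, 9]
r6 m[φ5→wind] = [4, 6]
r6 m[φ6→wind] = [3, 3]
r6 m[φ7→cld] = [6, 2]
r6 m[wind→φ0] = [180, 144]
r6 m[wind→φ2] = [387504, 370656]
r6 m[wind→φ5] = [1453140, 494208]
r6 m[wind→φ6] = [1937520, 988416]
r6 m[slip→φ0] = [2340, 1872]
r6 m[slip→φ1] = [2772, 1224]
r6 m[sprk→φ2] = [1, 1]
r6 m[cld→φ1] = [252, 36]
r6 m[cld→φ3] = [1106784, 515160]
r6 m[cld→φ4] = [1291248, 114480]
r6 m[cld→φ7] = [1291248, 515160]
r7 m[φ0→wind] = [32292, 20592]
r7 m[φ0→slip] = [2772, 1224]
r7 m[φ1→slip] = [2340, 1872]
r7 m[φ1→cld] = [30744, 28620]
r7 m[φ2→wind] = [15, 8]
r7 m[φ2→sprk] = [4565808, 4212000]
r7 m[φ3→cld] = [7, 2]
r7 m[φ4→cld] = [6, 9]
r7 m[φ5→wind] = [4, 6]
r7 m[φ6→wind] = [3, 3]
r7 m[φ7→cld] = [6, 2]
r7 m[wind→φ0] = [180, 144]
r7 m[wind→φ2] = [387504, 370656]
r7 m[wind→φ5] = [1453140, 494208]
r7 m[wind→φ6] = [1937520, 988416]
r7 m[slip→φ0] = [2340, 1872]
r7 m[slip→φ1] = [2772, 1224]
r7 m[sprk→φ2] = [1, 1]
r7 m[cld→φ1] = [252, 36]
r7 m[cld→φ3] = [1106784, 515160]
r7 m[cld→φ4] = [1291248, 114480]
r7 m[cld→φ7] = [1291248, 515160]
r8 m[φ0→wind] = [32292, 20592]
r8 m[φ0→slip] = [2772, 1224]
r8 m[φ1→slip] = [2340, 1872]
r8 m[φ1→cld] = [30744, 28620]
r8 m[φ2→wind] = [15, 8]
r8 m[φ2→sprk] = [4565808, 4212000]
r8 m[φ3→cld] = [7, 2]
r8 m[φ4→cld] = [6, 9]
r8 m[φ5→wind] = [4, 6]
r8 m[φ6→wind] = [3, 3]
r8 m[φ7→cld] = [6, 2]
r8 m[wind→φ0] = [180, 144]
r8 m[wind→φ2] = [387504, 370656]
r8 m[wind→φ5] = [1453140, 494208]
r8 m[wind→φ6] = [1937520, 988416]
r8 m[slip→φ0] = [2340, 1872]
r8 m[slip→φ1] = [2772, 1224]
r8 m[sprk→φ2] = [1, 1]
r8 m[cld→φ1] = [252, 36]
r8 m[cld→φ3] = [1106784, 515160]
r8 m[cld→φ4] = [1291248, 114480]
r8 m[cld→φ7] = [1291248, 515160]
fixed point reached at round 8
b[wind] = ⊗ incoming = [5812560, 2965248]

b[wind] = [5812560, 2965248]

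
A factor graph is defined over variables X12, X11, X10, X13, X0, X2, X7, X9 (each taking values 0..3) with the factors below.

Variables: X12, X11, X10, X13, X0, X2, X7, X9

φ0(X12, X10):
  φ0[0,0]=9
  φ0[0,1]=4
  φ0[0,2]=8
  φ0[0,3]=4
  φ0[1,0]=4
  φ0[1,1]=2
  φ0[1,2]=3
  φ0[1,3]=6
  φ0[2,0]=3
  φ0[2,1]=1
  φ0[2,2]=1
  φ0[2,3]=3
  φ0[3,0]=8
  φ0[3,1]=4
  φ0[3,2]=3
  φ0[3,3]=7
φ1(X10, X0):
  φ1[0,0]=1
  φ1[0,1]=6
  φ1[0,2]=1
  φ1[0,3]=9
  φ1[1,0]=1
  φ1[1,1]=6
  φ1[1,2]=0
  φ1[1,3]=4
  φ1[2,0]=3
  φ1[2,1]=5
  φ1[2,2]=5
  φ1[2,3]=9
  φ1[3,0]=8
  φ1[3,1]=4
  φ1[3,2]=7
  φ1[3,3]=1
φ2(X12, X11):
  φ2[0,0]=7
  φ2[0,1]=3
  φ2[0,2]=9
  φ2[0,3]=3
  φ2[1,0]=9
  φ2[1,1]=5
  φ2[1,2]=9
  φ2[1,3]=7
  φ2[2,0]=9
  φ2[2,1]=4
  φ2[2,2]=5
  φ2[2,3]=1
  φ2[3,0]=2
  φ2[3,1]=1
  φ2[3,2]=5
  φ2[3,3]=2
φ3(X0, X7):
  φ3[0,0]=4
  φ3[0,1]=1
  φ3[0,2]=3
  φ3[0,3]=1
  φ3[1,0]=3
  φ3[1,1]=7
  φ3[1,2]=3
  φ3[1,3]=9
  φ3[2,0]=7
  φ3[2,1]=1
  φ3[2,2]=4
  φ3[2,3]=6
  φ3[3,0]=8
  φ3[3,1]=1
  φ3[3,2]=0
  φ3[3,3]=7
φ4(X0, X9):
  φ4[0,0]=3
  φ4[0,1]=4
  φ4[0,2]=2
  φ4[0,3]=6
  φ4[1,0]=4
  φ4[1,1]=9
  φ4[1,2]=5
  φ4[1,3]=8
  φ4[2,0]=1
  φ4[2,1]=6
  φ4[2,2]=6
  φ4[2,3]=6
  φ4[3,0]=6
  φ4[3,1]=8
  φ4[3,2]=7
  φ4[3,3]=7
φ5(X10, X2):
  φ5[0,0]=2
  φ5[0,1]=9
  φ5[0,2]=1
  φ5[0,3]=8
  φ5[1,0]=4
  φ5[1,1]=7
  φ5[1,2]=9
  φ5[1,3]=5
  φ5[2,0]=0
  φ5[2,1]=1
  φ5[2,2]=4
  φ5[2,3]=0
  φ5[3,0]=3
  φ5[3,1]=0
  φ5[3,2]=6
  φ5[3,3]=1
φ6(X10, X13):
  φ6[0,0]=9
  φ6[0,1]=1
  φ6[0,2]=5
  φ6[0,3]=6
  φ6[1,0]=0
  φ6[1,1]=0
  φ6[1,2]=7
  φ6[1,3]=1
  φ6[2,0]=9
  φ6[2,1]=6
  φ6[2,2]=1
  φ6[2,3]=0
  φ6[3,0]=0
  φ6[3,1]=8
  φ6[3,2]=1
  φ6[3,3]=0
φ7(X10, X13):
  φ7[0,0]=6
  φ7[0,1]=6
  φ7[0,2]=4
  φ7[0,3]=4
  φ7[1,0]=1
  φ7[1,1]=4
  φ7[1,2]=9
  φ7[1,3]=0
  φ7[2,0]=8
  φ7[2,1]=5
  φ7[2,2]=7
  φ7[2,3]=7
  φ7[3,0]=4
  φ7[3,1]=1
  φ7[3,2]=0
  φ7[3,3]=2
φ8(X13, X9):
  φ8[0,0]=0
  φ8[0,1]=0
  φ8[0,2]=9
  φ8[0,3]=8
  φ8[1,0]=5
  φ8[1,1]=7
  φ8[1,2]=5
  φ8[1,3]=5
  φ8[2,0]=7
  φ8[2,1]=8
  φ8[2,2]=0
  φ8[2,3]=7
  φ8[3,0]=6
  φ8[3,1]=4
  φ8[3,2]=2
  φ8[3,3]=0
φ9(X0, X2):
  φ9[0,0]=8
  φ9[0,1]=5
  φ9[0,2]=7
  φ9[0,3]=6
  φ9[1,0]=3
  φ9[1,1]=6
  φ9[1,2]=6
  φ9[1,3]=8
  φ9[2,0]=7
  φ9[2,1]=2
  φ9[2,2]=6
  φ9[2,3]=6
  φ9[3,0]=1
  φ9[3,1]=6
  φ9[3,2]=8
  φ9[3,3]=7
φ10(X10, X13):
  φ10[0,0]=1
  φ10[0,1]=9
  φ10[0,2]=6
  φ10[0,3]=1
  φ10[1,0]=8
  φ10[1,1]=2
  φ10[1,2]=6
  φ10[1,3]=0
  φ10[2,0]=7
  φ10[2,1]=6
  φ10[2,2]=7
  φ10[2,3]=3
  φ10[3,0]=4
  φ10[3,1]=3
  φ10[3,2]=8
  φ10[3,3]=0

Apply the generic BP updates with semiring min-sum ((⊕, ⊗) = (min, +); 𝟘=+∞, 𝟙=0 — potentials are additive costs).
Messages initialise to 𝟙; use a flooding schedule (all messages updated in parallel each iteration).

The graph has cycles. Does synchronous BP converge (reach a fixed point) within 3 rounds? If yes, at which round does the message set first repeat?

NOT CONVERGED within 3 rounds

init: all messages = 𝟙 over 4 values
r1 m[φ0→X12] = [4, 2, 1, 3]
r1 m[φ0→X10] = [3, 1, 1, 3]
r1 m[φ1→X10] = [1, 0, 3, 1]
r1 m[φ1→X0] = [1, 4, 0, 1]
r1 m[φ2→X12] = [3, 5, 1, 1]
r1 m[φ2→X11] = [2, 1, 5, 1]
r1 m[φ3→X0] = [1, 3, 1, 0]
r1 m[φ3→X7] = [3, 1, 0, 1]
r1 m[φ4→X0] = [2, 4, 1, 6]
r1 m[φ4→X9] = [1, 4, 2, 6]
r1 m[φ5→X10] = [1, 4, 0, 0]
r1 m[φ5→X2] = [0, 0, 1, 0]
r1 m[φ6→X10] = [1, 0, 0, 0]
r1 m[φ6→X13] = [0, 0, 1, 0]
r1 m[φ7→X10] = [4, 0, 5, 0]
r1 m[φ7→X13] = [1, 1, 0, 0]
r1 m[φ8→X13] = [0, 5, 0, 0]
r1 m[φ8→X9] = [0, 0, 0, 0]
r1 m[φ9→X0] = [5, 3, 2, 1]
r1 m[φ9→X2] = [1, 2, 6, 6]
r1 m[φ10→X10] = [1, 0, 3, 0]
r1 m[φ10→X13] = [1, 2, 6, 0]
r1 m[X12→φ0] = [0, 0, 0, 0]
r1 m[X12→φ2] = [0, 0, 0, 0]
r1 m[X11→φ2] = [0, 0, 0, 0]
r1 m[X10→φ0] = [0, 0, 0, 0]
r1 m[X10→φ1] = [0, 0, 0, 0]
r1 m[X10→φ5] = [0, 0, 0, 0]
r1 m[X10→φ6] = [0, 0, 0, 0]
r1 m[X10→φ7] = [0, 0, 0, 0]
r1 m[X10→φ10] = [0, 0, 0, 0]
r1 m[X13→φ6] = [0, 0, 0, 0]
r1 m[X13→φ7] = [0, 0, 0, 0]
r1 m[X13→φ8] = [0, 0, 0, 0]
r1 m[X13→φ10] = [0, 0, 0, 0]
r1 m[X0→φ1] = [0, 0, 0, 0]
r1 m[X0→φ3] = [0, 0, 0, 0]
r1 m[X0→φ4] = [0, 0, 0, 0]
r1 m[X0→φ9] = [0, 0, 0, 0]
r1 m[X2→φ5] = [0, 0, 0, 0]
r1 m[X2→φ9] = [0, 0, 0, 0]
r1 m[X7→φ3] = [0, 0, 0, 0]
r1 m[X9→φ4] = [0, 0, 0, 0]
r1 m[X9→φ8] = [0, 0, 0, 0]
r2 m[φ0→X12] = [4, 2, 1, 3]
r2 m[φ0→X10] = [3, 1, 1, 3]
r2 m[φ1→X10] = [1, 0, 3, 1]
r2 m[φ1→X0] = [1, 4, 0, 1]
r2 m[φ2→X12] = [3, 5, 1, 1]
r2 m[φ2→X11] = [2, 1, 5, 1]
r2 m[φ3→X0] = [1, 3, 1, 0]
r2 m[φ3→X7] = [3, 1, 0, 1]
r2 m[φ4→X0] = [2, 4, 1, 6]
r2 m[φ4→X9] = [1, 4, 2, 6]
r2 m[φ5→X10] = [1, 4, 0, 0]
r2 m[φ5→X2] = [0, 0, 1, 0]
r2 m[φ6→X10] = [1, 0, 0, 0]
r2 m[φ6→X13] = [0, 0, 1, 0]
r2 m[φ7→X10] = [4, 0, 5, 0]
r2 m[φ7→X13] = [1, 1, 0, 0]
r2 m[φ8→X13] = [0, 5, 0, 0]
r2 m[φ8→X9] = [0, 0, 0, 0]
r2 m[φ9→X0] = [5, 3, 2, 1]
r2 m[φ9→X2] = [1, 2, 6, 6]
r2 m[φ10→X10] = [1, 0, 3, 0]
r2 m[φ10→X13] = [1, 2, 6, 0]
r2 m[X12→φ0] = [3, 5, 1, 1]
r2 m[X12→φ2] = [4, 2, 1, 3]
r2 m[X11→φ2] = [0, 0, 0, 0]
r2 m[X10→φ0] = [8, 4, 11, 1]
r2 m[X10→φ1] = [10, 5, 9, 3]
r2 m[X10→φ5] = [10, 1, 12, 4]
r2 m[X10→φ6] = [10, 5, 12, 4]
r2 m[X10→φ7] = [7, 5, 7, 4]
r2 m[X10→φ10] = [10, 5, 9, 4]
r2 m[X13→φ6] = [2, 8, 6, 0]
r2 m[X13→φ7] = [1, 7, 7, 0]
r2 m[X13→φ8] = [2, 3, 7, 0]
r2 m[X13→φ10] = [1, 6, 1, 0]
r2 m[X0→φ1] = [8, 10, 4, 7]
r2 m[X0→φ3] = [8, 11, 3, 8]
r2 m[X0→φ4] = [7, 10, 3, 2]
r2 m[X0→φ9] = [4, 11, 2, 7]
r2 m[X2→φ5] = [1, 2, 6, 6]
r2 m[X2→φ9] = [0, 0, 1, 0]
r2 m[X7→φ3] = [0, 0, 0, 0]
r2 m[X9→φ4] = [0, 0, 0, 0]
r2 m[X9→φ8] = [1, 4, 2, 6]
r3 m[φ0→X12] = [5, 6, 4, 8]
r3 m[φ0→X10] = [4, 2, 2, 4]
r3 m[φ1→X10] = [5, 4, 9, 8]
r3 m[φ1→X0] = [6, 7, 5, 4]
r3 m[φ2→X12] = [3, 5, 1, 1]
r3 m[φ2→X11] = [5, 4, 6, 2]
r3 m[φ3→X0] = [1, 3, 1, 0]
r3 m[φ3→X7] = [10, 4, 7, 9]
r3 m[φ4→X0] = [2, 4, 1, 6]
r3 m[φ4→X9] = [4, 9, 9, 9]
r3 m[φ5→X10] = [3, 5, 1, 2]
r3 m[φ5→X2] = [5, 4, 10, 5]
r3 m[φ6→X10] = [6, 1, 0, 0]
r3 m[φ6→X13] = [4, 5, 5, 4]
r3 m[φ7→X10] = [4, 0, 7, 2]
r3 m[φ7→X13] = [6, 5, 4, 5]
r3 m[φ8→X13] = [1, 6, 2, 4]
r3 m[φ8→X9] = [2, 2, 2, 0]
r3 m[φ9→X0] = [5, 3, 2, 1]
r3 m[φ9→X2] = [8, 4, 8, 8]
r3 m[φ10→X10] = [1, 0, 3, 0]
r3 m[φ10→X13] = [8, 7, 11, 4]
r3 m[X12→φ0] = [3, 5, 1, 1]
r3 m[X12→φ2] = [4, 2, 1, 3]
r3 m[X11→φ2] = [0, 0, 0, 0]
r3 m[X10→φ0] = [8, 4, 11, 1]
r3 m[X10→φ1] = [10, 5, 9, 3]
r3 m[X10→φ5] = [10, 1, 12, 4]
r3 m[X10→φ6] = [10, 5, 12, 4]
r3 m[X10→φ7] = [7, 5, 7, 4]
r3 m[X10→φ10] = [10, 5, 9, 4]
r3 m[X13→φ6] = [2, 8, 6, 0]
r3 m[X13→φ7] = [1, 7, 7, 0]
r3 m[X13→φ8] = [2, 3, 7, 0]
r3 m[X13→φ10] = [1, 6, 1, 0]
r3 m[X0→φ1] = [8, 10, 4, 7]
r3 m[X0→φ3] = [8, 11, 3, 8]
r3 m[X0→φ4] = [7, 10, 3, 2]
r3 m[X0→φ9] = [4, 11, 2, 7]
r3 m[X2→φ5] = [1, 2, 6, 6]
r3 m[X2→φ9] = [0, 0, 1, 0]
r3 m[X7→φ3] = [0, 0, 0, 0]
r3 m[X9→φ4] = [0, 0, 0, 0]
r3 m[X9→φ8] = [1, 4, 2, 6]
no fixed point within 3 rounds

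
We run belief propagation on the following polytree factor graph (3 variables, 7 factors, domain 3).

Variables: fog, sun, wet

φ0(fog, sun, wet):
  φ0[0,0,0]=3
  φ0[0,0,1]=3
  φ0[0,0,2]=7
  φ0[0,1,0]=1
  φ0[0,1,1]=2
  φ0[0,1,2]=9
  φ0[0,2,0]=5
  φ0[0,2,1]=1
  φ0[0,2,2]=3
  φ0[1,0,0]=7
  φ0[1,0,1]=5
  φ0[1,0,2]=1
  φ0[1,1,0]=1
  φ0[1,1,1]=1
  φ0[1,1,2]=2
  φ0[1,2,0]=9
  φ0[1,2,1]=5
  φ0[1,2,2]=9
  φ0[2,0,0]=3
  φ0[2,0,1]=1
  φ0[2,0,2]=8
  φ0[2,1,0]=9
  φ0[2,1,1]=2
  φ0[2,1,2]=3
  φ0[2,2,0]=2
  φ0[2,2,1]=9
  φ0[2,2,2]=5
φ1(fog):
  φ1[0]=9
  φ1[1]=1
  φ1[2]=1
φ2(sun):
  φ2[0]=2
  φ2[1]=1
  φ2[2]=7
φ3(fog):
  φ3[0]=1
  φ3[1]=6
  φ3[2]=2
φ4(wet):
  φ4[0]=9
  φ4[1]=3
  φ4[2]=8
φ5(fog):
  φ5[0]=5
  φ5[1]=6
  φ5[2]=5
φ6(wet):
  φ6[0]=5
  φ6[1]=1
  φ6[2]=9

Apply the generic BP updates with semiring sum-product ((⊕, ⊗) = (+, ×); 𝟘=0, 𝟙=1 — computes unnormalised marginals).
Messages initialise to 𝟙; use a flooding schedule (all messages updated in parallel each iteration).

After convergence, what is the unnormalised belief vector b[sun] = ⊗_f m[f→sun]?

b[sun] = [101544, 44637, 442386]

init: all messages = 𝟙 over 3 values
r1 m[φ0→fog] = [34, 40, 42]
r1 m[φ0→sun] = [38, 30, 48]
r1 m[φ0→wet] = [40, 29, 47]
r1 m[φ1→fog] = [9, 1, 1]
r1 m[φ2→sun] = [2, 1, 7]
r1 m[φ3→fog] = [1, 6, 2]
r1 m[φ4→wet] = [9, 3, 8]
r1 m[φ5→fog] = [5, 6, 5]
r1 m[φ6→wet] = [5, 1, 9]
r1 m[fog→φ0] = [1, 1, 1]
r1 m[fog→φ1] = [1, 1, 1]
r1 m[fog→φ3] = [1, 1, 1]
r1 m[fog→φ5] = [1, 1, 1]
r1 m[sun→φ0] = [1, 1, 1]
r1 m[sun→φ2] = [1, 1, 1]
r1 m[wet→φ0] = [1, 1, 1]
r1 m[wet→φ4] = [1, 1, 1]
r1 m[wet→φ6] = [1, 1, 1]
r2 m[φ0→fog] = [34, 40, 42]
r2 m[φ0→sun] = [38, 30, 48]
r2 m[φ0→wet] = [40, 29, 47]
r2 m[φ1→fog] = [9, 1, 1]
r2 m[φ2→sun] = [2, 1, 7]
r2 m[φ3→fog] = [1, 6, 2]
r2 m[φ4→wet] = [9, 3, 8]
r2 m[φ5→fog] = [5, 6, 5]
r2 m[φ6→wet] = [5, 1, 9]
r2 m[fog→φ0] = [45, 36, 10]
r2 m[fog→φ1] = [170, 1440, 420]
r2 m[fog→φ3] = [1530, 240, 210]
r2 m[fog→φ5] = [306, 240, 84]
r2 m[sun→φ0] = [2, 1, 7]
r2 m[sun→φ2] = [38, 30, 48]
r2 m[wet→φ0] = [45, 3, 72]
r2 m[wet→φ4] = [200, 29, 423]
r2 m[wet→φ6] = [360, 87, 376]
r3 m[φ0→fog] = [5103, 8472, 5394]
r3 m[φ0→sun] = [50772, 44637, 63198]
r3 m[φ0→wet] = [4988, 3001, 4932]
r3 m[φ1→fog] = [9, 1, 1]
r3 m[φ2→sun] = [2, 1, 7]
r3 m[φ3→fog] = [1, 6, 2]
r3 m[φ4→wet] = [9, 3, 8]
r3 m[φ5→fog] = [5, 6, 5]
r3 m[φ6→wet] = [5, 1, 9]
r3 m[fog→φ0] = [45, 36, 10]
r3 m[fog→φ1] = [170, 1440, 420]
r3 m[fog→φ3] = [1530, 240, 210]
r3 m[fog→φ5] = [306, 240, 84]
r3 m[sun→φ0] = [2, 1, 7]
r3 m[sun→φ2] = [38, 30, 48]
r3 m[wet→φ0] = [45, 3, 72]
r3 m[wet→φ4] = [200, 29, 423]
r3 m[wet→φ6] = [360, 87, 376]
r4 m[φ0→fog] = [5103, 8472, 5394]
r4 m[φ0→sun] = [50772, 44637, 63198]
r4 m[φ0→wet] = [4988, 3001, 4932]
r4 m[φ1→fog] = [9, 1, 1]
r4 m[φ2→sun] = [2, 1, 7]
r4 m[φ3→fog] = [1, 6, 2]
r4 m[φ4→wet] = [9, 3, 8]
r4 m[φ5→fog] = [5, 6, 5]
r4 m[φ6→wet] = [5, 1, 9]
r4 m[fog→φ0] = [45, 36, 10]
r4 m[fog→φ1] = [25515, 304992, 53940]
r4 m[fog→φ3] = [229635, 50832, 26970]
r4 m[fog→φ5] = [45927, 50832, 10788]
r4 m[sun→φ0] = [2, 1, 7]
r4 m[sun→φ2] = [50772, 44637, 63198]
r4 m[wet→φ0] = [45, 3, 72]
r4 m[wet→φ4] = [24940, 3001, 44388]
r4 m[wet→φ6] = [44892, 9003, 39456]
r5 m[φ0→fog] = [5103, 8472, 5394]
r5 m[φ0→sun] = [50772, 44637, 63198]
r5 m[φ0→wet] = [4988, 3001, 4932]
r5 m[φ1→fog] = [9, 1, 1]
r5 m[φ2→sun] = [2, 1, 7]
r5 m[φ3→fog] = [1, 6, 2]
r5 m[φ4→wet] = [9, 3, 8]
r5 m[φ5→fog] = [5, 6, 5]
r5 m[φ6→wet] = [5, 1, 9]
r5 m[fog→φ0] = [45, 36, 10]
r5 m[fog→φ1] = [25515, 304992, 53940]
r5 m[fog→φ3] = [229635, 50832, 26970]
r5 m[fog→φ5] = [45927, 50832, 10788]
r5 m[sun→φ0] = [2, 1, 7]
r5 m[sun→φ2] = [50772, 44637, 63198]
r5 m[wet→φ0] = [45, 3, 72]
r5 m[wet→φ4] = [24940, 3001, 44388]
r5 m[wet→φ6] = [44892, 9003, 39456]
fixed point reached at round 5
b[sun] = ⊗ incoming = [101544, 44637, 442386]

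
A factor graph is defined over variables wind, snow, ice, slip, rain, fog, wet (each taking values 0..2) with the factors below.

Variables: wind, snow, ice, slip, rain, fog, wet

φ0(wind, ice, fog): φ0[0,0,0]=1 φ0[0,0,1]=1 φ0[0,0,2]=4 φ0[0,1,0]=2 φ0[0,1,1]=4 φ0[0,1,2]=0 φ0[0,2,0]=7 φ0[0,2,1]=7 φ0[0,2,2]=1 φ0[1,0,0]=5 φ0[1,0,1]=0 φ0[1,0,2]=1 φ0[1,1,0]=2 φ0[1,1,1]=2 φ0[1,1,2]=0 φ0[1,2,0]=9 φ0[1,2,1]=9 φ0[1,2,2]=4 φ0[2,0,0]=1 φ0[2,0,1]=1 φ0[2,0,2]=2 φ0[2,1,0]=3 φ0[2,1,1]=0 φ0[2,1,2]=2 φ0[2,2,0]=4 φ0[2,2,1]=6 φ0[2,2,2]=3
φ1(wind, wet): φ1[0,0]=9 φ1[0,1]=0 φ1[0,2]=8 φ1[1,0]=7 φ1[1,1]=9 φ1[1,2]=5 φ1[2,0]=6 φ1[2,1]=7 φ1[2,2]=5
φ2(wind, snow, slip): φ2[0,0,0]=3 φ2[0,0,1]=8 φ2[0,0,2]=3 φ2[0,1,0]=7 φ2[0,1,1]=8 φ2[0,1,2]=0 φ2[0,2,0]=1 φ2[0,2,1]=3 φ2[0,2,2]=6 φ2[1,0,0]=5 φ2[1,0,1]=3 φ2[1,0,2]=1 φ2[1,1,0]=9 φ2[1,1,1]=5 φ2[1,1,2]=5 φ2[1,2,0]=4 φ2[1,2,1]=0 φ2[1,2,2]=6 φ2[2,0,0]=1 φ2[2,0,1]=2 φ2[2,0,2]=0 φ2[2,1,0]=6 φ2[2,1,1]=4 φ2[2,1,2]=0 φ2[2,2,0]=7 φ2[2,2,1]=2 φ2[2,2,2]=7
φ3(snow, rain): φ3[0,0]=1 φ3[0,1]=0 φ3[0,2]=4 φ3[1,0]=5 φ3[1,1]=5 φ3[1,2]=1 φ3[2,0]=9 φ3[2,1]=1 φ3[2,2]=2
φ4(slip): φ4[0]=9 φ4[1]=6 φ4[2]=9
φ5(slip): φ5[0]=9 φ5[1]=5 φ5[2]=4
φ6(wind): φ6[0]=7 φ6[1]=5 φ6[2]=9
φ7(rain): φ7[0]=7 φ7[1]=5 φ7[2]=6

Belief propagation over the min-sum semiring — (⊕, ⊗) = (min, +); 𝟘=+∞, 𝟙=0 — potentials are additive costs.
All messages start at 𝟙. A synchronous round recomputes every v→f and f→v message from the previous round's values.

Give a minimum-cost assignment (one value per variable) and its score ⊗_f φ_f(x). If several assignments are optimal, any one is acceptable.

init: all messages = 𝟙 over 3 values
r1 m[φ0→wind] = [0, 0, 0]
r1 m[φ0→ice] = [0, 0, 1]
r1 m[φ0→fog] = [1, 0, 0]
r1 m[φ1→wind] = [0, 5, 5]
r1 m[φ1→wet] = [6, 0, 5]
r1 m[φ2→wind] = [0, 0, 0]
r1 m[φ2→snow] = [0, 0, 0]
r1 m[φ2→slip] = [1, 0, 0]
r1 m[φ3→snow] = [0, 1, 1]
r1 m[φ3→rain] = [1, 0, 1]
r1 m[φ4→slip] = [9, 6, 9]
r1 m[φ5→slip] = [9, 5, 4]
r1 m[φ6→wind] = [7, 5, 9]
r1 m[φ7→rain] = [7, 5, 6]
r1 m[wind→φ0] = [0, 0, 0]
r1 m[wind→φ1] = [0, 0, 0]
r1 m[wind→φ2] = [0, 0, 0]
r1 m[wind→φ6] = [0, 0, 0]
r1 m[snow→φ2] = [0, 0, 0]
r1 m[snow→φ3] = [0, 0, 0]
r1 m[ice→φ0] = [0, 0, 0]
r1 m[slip→φ2] = [0, 0, 0]
r1 m[slip→φ4] = [0, 0, 0]
r1 m[slip→φ5] = [0, 0, 0]
r1 m[rain→φ3] = [0, 0, 0]
r1 m[rain→φ7] = [0, 0, 0]
r1 m[fog→φ0] = [0, 0, 0]
r1 m[wet→φ1] = [0, 0, 0]
r2 m[φ0→wind] = [0, 0, 0]
r2 m[φ0→ice] = [0, 0, 1]
r2 m[φ0→fog] = [1, 0, 0]
r2 m[φ1→wind] = [0, 5, 5]
r2 m[φ1→wet] = [6, 0, 5]
r2 m[φ2→wind] = [0, 0, 0]
r2 m[φ2→snow] = [0, 0, 0]
r2 m[φ2→slip] = [1, 0, 0]
r2 m[φ3→snow] = [0, 1, 1]
r2 m[φ3→rain] = [1, 0, 1]
r2 m[φ4→slip] = [9, 6, 9]
r2 m[φ5→slip] = [9, 5, 4]
r2 m[φ6→wind] = [7, 5, 9]
r2 m[φ7→rain] = [7, 5, 6]
r2 m[wind→φ0] = [7, 10, 14]
r2 m[wind→φ1] = [7, 5, 9]
r2 m[wind→φ2] = [7, 10, 14]
r2 m[wind→φ6] = [0, 5, 5]
r2 m[snow→φ2] = [0, 1, 1]
r2 m[snow→φ3] = [0, 0, 0]
r2 m[ice→φ0] = [0, 0, 0]
r2 m[slip→φ2] = [18, 11, 13]
r2 m[slip→φ4] = [10, 5, 4]
r2 m[slip→φ5] = [10, 6, 9]
r2 m[rain→φ3] = [7, 5, 6]
r2 m[rain→φ7] = [1, 0, 1]
r2 m[fog→φ0] = [0, 0, 0]
r2 m[wet→φ1] = [0, 0, 0]
r3 m[φ0→wind] = [0, 0, 0]
r3 m[φ0→ice] = [8, 7, 8]
r3 m[φ0→fog] = [8, 8, 7]
r3 m[φ1→wind] = [0, 5, 5]
r3 m[φ1→wet] = [12, 7, 10]
r3 m[φ2→wind] = [14, 12, 13]
r3 m[φ2→snow] = [23, 20, 21]
r3 m[φ2→slip] = [9, 11, 8]
r3 m[φ3→snow] = [5, 7, 6]
r3 m[φ3→rain] = [1, 0, 1]
r3 m[φ4→slip] = [9, 6, 9]
r3 m[φ5→slip] = [9, 5, 4]
r3 m[φ6→wind] = [7, 5, 9]
r3 m[φ7→rain] = [7, 5, 6]
r3 m[wind→φ0] = [7, 10, 14]
r3 m[wind→φ1] = [7, 5, 9]
r3 m[wind→φ2] = [7, 10, 14]
r3 m[wind→φ6] = [0, 5, 5]
r3 m[snow→φ2] = [0, 1, 1]
r3 m[snow→φ3] = [0, 0, 0]
r3 m[ice→φ0] = [0, 0, 0]
r3 m[slip→φ2] = [18, 11, 13]
r3 m[slip→φ4] = [10, 5, 4]
r3 m[slip→φ5] = [10, 6, 9]
r3 m[rain→φ3] = [7, 5, 6]
r3 m[rain→φ7] = [1, 0, 1]
r3 m[fog→φ0] = [0, 0, 0]
r3 m[wet→φ1] = [0, 0, 0]
r4 m[φ0→wind] = [0, 0, 0]
r4 m[φ0→ice] = [8, 7, 8]
r4 m[φ0→fog] = [8, 8, 7]
r4 m[φ1→wind] = [0, 5, 5]
r4 m[φ1→wet] = [12, 7, 10]
r4 m[φ2→wind] = [14, 12, 13]
r4 m[φ2→snow] = [23, 20, 21]
r4 m[φ2→slip] = [9, 11, 8]
r4 m[φ3→snow] = [5, 7, 6]
r4 m[φ3→rain] = [1, 0, 1]
r4 m[φ4→slip] = [9, 6, 9]
r4 m[φ5→slip] = [9, 5, 4]
r4 m[φ6→wind] = [7, 5, 9]
r4 m[φ7→rain] = [7, 5, 6]
r4 m[wind→φ0] = [21, 22, 27]
r4 m[wind→φ1] = [21, 17, 22]
r4 m[wind→φ2] = [7, 10, 14]
r4 m[wind→φ6] = [14, 17, 18]
r4 m[snow→φ2] = [5, 7, 6]
r4 m[snow→φ3] = [23, 20, 21]
r4 m[ice→φ0] = [0, 0, 0]
r4 m[slip→φ2] = [18, 11, 13]
r4 m[slip→φ4] = [18, 16, 12]
r4 m[slip→φ5] = [18, 17, 17]
r4 m[rain→φ3] = [7, 5, 6]
r4 m[rain→φ7] = [1, 0, 1]
r4 m[fog→φ0] = [0, 0, 0]
r4 m[wet→φ1] = [0, 0, 0]
r5 m[φ0→wind] = [0, 0, 0]
r5 m[φ0→ice] = [22, 21, 22]
r5 m[φ0→fog] = [22, 22, 21]
r5 m[φ1→wind] = [0, 5, 5]
r5 m[φ1→wet] = [24, 21, 22]
r5 m[φ2→wind] = [20, 17, 18]
r5 m[φ2→snow] = [23, 20, 21]
r5 m[φ2→slip] = [14, 16, 14]
r5 m[φ3→snow] = [5, 7, 6]
r5 m[φ3→rain] = [24, 22, 21]
r5 m[φ4→slip] = [9, 6, 9]
r5 m[φ5→slip] = [9, 5, 4]
r5 m[φ6→wind] = [7, 5, 9]
r5 m[φ7→rain] = [7, 5, 6]
r5 m[wind→φ0] = [21, 22, 27]
r5 m[wind→φ1] = [21, 17, 22]
r5 m[wind→φ2] = [7, 10, 14]
r5 m[wind→φ6] = [14, 17, 18]
r5 m[snow→φ2] = [5, 7, 6]
r5 m[snow→φ3] = [23, 20, 21]
r5 m[ice→φ0] = [0, 0, 0]
r5 m[slip→φ2] = [18, 11, 13]
r5 m[slip→φ4] = [18, 16, 12]
r5 m[slip→φ5] = [18, 17, 17]
r5 m[rain→φ3] = [7, 5, 6]
r5 m[rain→φ7] = [1, 0, 1]
r5 m[fog→φ0] = [0, 0, 0]
r5 m[wet→φ1] = [0, 0, 0]
r6 m[φ0→wind] = [0, 0, 0]
r6 m[φ0→ice] = [22, 21, 22]
r6 m[φ0→fog] = [22, 22, 21]
r6 m[φ1→wind] = [0, 5, 5]
r6 m[φ1→wet] = [24, 21, 22]
r6 m[φ2→wind] = [20, 17, 18]
r6 m[φ2→snow] = [23, 20, 21]
r6 m[φ2→slip] = [14, 16, 14]
r6 m[φ3→snow] = [5, 7, 6]
r6 m[φ3→rain] = [24, 22, 21]
r6 m[φ4→slip] = [9, 6, 9]
r6 m[φ5→slip] = [9, 5, 4]
r6 m[φ6→wind] = [7, 5, 9]
r6 m[φ7→rain] = [7, 5, 6]
r6 m[wind→φ0] = [27, 27, 32]
r6 m[wind→φ1] = [27, 22, 27]
r6 m[wind→φ2] = [7, 10, 14]
r6 m[wind→φ6] = [20, 22, 23]
r6 m[snow→φ2] = [5, 7, 6]
r6 m[snow→φ3] = [23, 20, 21]
r6 m[ice→φ0] = [0, 0, 0]
r6 m[slip→φ2] = [18, 11, 13]
r6 m[slip→φ4] = [23, 21, 18]
r6 m[slip→φ5] = [23, 22, 23]
r6 m[rain→φ3] = [7, 5, 6]
r6 m[rain→φ7] = [24, 22, 21]
r6 m[fog→φ0] = [0, 0, 0]
r6 m[wet→φ1] = [0, 0, 0]
r7 m[φ0→wind] = [0, 0, 0]
r7 m[φ0→ice] = [27, 27, 28]
r7 m[φ0→fog] = [28, 27, 27]
r7 m[φ1→wind] = [0, 5, 5]
r7 m[φ1→wet] = [29, 27, 27]
r7 m[φ2→wind] = [20, 17, 18]
r7 m[φ2→snow] = [23, 20, 21]
r7 m[φ2→slip] = [14, 16, 14]
r7 m[φ3→snow] = [5, 7, 6]
r7 m[φ3→rain] = [24, 22, 21]
r7 m[φ4→slip] = [9, 6, 9]
r7 m[φ5→slip] = [9, 5, 4]
r7 m[φ6→wind] = [7, 5, 9]
r7 m[φ7→rain] = [7, 5, 6]
r7 m[wind→φ0] = [27, 27, 32]
r7 m[wind→φ1] = [27, 22, 27]
r7 m[wind→φ2] = [7, 10, 14]
r7 m[wind→φ6] = [20, 22, 23]
r7 m[snow→φ2] = [5, 7, 6]
r7 m[snow→φ3] = [23, 20, 21]
r7 m[ice→φ0] = [0, 0, 0]
r7 m[slip→φ2] = [18, 11, 13]
r7 m[slip→φ4] = [23, 21, 18]
r7 m[slip→φ5] = [23, 22, 23]
r7 m[rain→φ3] = [7, 5, 6]
r7 m[rain→φ7] = [24, 22, 21]
r7 m[fog→φ0] = [0, 0, 0]
r7 m[wet→φ1] = [0, 0, 0]
r8 m[φ0→wind] = [0, 0, 0]
r8 m[φ0→ice] = [27, 27, 28]
r8 m[φ0→fog] = [28, 27, 27]
r8 m[φ1→wind] = [0, 5, 5]
r8 m[φ1→wet] = [29, 27, 27]
r8 m[φ2→wind] = [20, 17, 18]
r8 m[φ2→snow] = [23, 20, 21]
r8 m[φ2→slip] = [14, 16, 14]
r8 m[φ3→snow] = [5, 7, 6]
r8 m[φ3→rain] = [24, 22, 21]
r8 m[φ4→slip] = [9, 6, 9]
r8 m[φ5→slip] = [9, 5, 4]
r8 m[φ6→wind] = [7, 5, 9]
r8 m[φ7→rain] = [7, 5, 6]
r8 m[wind→φ0] = [27, 27, 32]
r8 m[wind→φ1] = [27, 22, 27]
r8 m[wind→φ2] = [7, 10, 14]
r8 m[wind→φ6] = [20, 22, 23]
r8 m[snow→φ2] = [5, 7, 6]
r8 m[snow→φ3] = [23, 20, 21]
r8 m[ice→φ0] = [0, 0, 0]
r8 m[slip→φ2] = [18, 11, 13]
r8 m[slip→φ4] = [23, 21, 18]
r8 m[slip→φ5] = [23, 22, 23]
r8 m[rain→φ3] = [7, 5, 6]
r8 m[rain→φ7] = [24, 22, 21]
r8 m[fog→φ0] = [0, 0, 0]
r8 m[wet→φ1] = [0, 0, 0]
fixed point reached at round 8
traceback from wind: (wind=0, snow=1, ice=1, slip=2, rain=2, fog=2, wet=1), score=27

assignment: (wind=0, snow=1, ice=1, slip=2, rain=2, fog=2, wet=1); score = 27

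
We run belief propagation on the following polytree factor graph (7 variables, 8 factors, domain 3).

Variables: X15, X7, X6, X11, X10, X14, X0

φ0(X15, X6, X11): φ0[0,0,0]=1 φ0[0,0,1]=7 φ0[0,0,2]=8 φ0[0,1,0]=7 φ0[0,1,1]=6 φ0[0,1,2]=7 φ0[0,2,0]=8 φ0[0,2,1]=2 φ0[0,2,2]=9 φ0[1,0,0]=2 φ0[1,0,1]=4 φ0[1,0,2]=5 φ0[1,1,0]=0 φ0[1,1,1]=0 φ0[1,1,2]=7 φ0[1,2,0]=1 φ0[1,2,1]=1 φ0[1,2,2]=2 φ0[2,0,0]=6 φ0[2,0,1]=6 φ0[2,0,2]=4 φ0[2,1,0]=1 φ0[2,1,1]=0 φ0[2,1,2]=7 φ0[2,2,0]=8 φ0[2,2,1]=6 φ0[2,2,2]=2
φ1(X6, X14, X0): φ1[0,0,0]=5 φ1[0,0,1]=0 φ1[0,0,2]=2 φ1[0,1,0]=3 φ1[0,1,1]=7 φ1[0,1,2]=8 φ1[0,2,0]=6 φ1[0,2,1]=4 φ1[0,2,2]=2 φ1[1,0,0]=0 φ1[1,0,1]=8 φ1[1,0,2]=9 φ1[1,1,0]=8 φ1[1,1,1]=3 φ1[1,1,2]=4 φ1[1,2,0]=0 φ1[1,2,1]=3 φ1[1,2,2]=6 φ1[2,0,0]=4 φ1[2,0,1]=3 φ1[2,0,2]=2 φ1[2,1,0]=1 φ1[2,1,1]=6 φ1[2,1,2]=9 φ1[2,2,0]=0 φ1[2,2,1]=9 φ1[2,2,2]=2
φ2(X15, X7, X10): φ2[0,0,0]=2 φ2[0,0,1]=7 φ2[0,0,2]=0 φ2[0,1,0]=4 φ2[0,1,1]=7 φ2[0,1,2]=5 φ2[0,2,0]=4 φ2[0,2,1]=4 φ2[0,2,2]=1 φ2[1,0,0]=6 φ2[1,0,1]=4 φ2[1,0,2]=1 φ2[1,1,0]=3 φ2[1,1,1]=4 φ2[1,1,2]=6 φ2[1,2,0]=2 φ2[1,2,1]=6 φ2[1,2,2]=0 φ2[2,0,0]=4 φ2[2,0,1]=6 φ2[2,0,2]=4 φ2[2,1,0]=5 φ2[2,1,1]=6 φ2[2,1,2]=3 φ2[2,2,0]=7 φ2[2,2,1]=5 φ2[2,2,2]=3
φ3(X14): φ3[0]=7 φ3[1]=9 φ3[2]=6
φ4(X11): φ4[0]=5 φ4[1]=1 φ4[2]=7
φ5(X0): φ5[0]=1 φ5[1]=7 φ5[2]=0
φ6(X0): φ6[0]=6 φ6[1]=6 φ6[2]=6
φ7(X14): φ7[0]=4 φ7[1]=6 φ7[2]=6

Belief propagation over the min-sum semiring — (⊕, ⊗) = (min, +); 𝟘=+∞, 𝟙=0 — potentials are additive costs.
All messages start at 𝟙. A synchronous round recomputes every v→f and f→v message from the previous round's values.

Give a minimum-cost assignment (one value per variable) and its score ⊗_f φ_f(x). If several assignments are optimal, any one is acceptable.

assignment: (X15=1, X7=2, X6=1, X11=1, X10=2, X14=0, X0=0); score = 19

init: all messages = 𝟙 over 3 values
r1 m[φ0→X15] = [1, 0, 0]
r1 m[φ0→X6] = [1, 0, 1]
r1 m[φ0→X11] = [0, 0, 2]
r1 m[φ1→X6] = [0, 0, 0]
r1 m[φ1→X14] = [0, 1, 0]
r1 m[φ1→X0] = [0, 0, 2]
r1 m[φ2→X15] = [0, 0, 3]
r1 m[φ2→X7] = [0, 3, 0]
r1 m[φ2→X10] = [2, 4, 0]
r1 m[φ3→X14] = [7, 9, 6]
r1 m[φ4→X11] = [5, 1, 7]
r1 m[φ5→X0] = [1, 7, 0]
r1 m[φ6→X0] = [6, 6, 6]
r1 m[φ7→X14] = [4, 6, 6]
r1 m[X15→φ0] = [0, 0, 0]
r1 m[X15→φ2] = [0, 0, 0]
r1 m[X7→φ2] = [0, 0, 0]
r1 m[X6→φ0] = [0, 0, 0]
r1 m[X6→φ1] = [0, 0, 0]
r1 m[X11→φ0] = [0, 0, 0]
r1 m[X11→φ4] = [0, 0, 0]
r1 m[X10→φ2] = [0, 0, 0]
r1 m[X14→φ1] = [0, 0, 0]
r1 m[X14→φ3] = [0, 0, 0]
r1 m[X14→φ7] = [0, 0, 0]
r1 m[X0→φ1] = [0, 0, 0]
r1 m[X0→φ5] = [0, 0, 0]
r1 m[X0→φ6] = [0, 0, 0]
r2 m[φ0→X15] = [1, 0, 0]
r2 m[φ0→X6] = [1, 0, 1]
r2 m[φ0→X11] = [0, 0, 2]
r2 m[φ1→X6] = [0, 0, 0]
r2 m[φ1→X14] = [0, 1, 0]
r2 m[φ1→X0] = [0, 0, 2]
r2 m[φ2→X15] = [0, 0, 3]
r2 m[φ2→X7] = [0, 3, 0]
r2 m[φ2→X10] = [2, 4, 0]
r2 m[φ3→X14] = [7, 9, 6]
r2 m[φ4→X11] = [5, 1, 7]
r2 m[φ5→X0] = [1, 7, 0]
r2 m[φ6→X0] = [6, 6, 6]
r2 m[φ7→X14] = [4, 6, 6]
r2 m[X15→φ0] = [0, 0, 3]
r2 m[X15→φ2] = [1, 0, 0]
r2 m[X7→φ2] = [0, 0, 0]
r2 m[X6→φ0] = [0, 0, 0]
r2 m[X6→φ1] = [1, 0, 1]
r2 m[X11→φ0] = [5, 1, 7]
r2 m[X11→φ4] = [0, 0, 2]
r2 m[X10→φ2] = [0, 0, 0]
r2 m[X14→φ1] = [11, 15, 12]
r2 m[X14→φ3] = [4, 7, 6]
r2 m[X14→φ7] = [7, 10, 6]
r2 m[X0→φ1] = [7, 13, 6]
r2 m[X0→φ5] = [6, 6, 8]
r2 m[X0→φ6] = [1, 7, 2]
r3 m[φ0→X15] = [3, 1, 1]
r3 m[φ0→X6] = [5, 1, 2]
r3 m[φ0→X11] = [0, 0, 2]
r3 m[φ1→X6] = [19, 18, 19]
r3 m[φ1→X14] = [7, 9, 7]
r3 m[φ1→X0] = [11, 12, 14]
r3 m[φ2→X15] = [0, 0, 3]
r3 m[φ2→X7] = [1, 3, 0]
r3 m[φ2→X10] = [2, 4, 0]
r3 m[φ3→X14] = [7, 9, 6]
r3 m[φ4→X11] = [5, 1, 7]
r3 m[φ5→X0] = [1, 7, 0]
r3 m[φ6→X0] = [6, 6, 6]
r3 m[φ7→X14] = [4, 6, 6]
r3 m[X15→φ0] = [0, 0, 3]
r3 m[X15→φ2] = [1, 0, 0]
r3 m[X7→φ2] = [0, 0, 0]
r3 m[X6→φ0] = [0, 0, 0]
r3 m[X6→φ1] = [1, 0, 1]
r3 m[X11→φ0] = [5, 1, 7]
r3 m[X11→φ4] = [0, 0, 2]
r3 m[X10→φ2] = [0, 0, 0]
r3 m[X14→φ1] = [11, 15, 12]
r3 m[X14→φ3] = [4, 7, 6]
r3 m[X14→φ7] = [7, 10, 6]
r3 m[X0→φ1] = [7, 13, 6]
r3 m[X0→φ5] = [6, 6, 8]
r3 m[X0→φ6] = [1, 7, 2]
r4 m[φ0→X15] = [3, 1, 1]
r4 m[φ0→X6] = [5, 1, 2]
r4 m[φ0→X11] = [0, 0, 2]
r4 m[φ1→X6] = [19, 18, 19]
r4 m[φ1→X14] = [7, 9, 7]
r4 m[φ1→X0] = [11, 12, 14]
r4 m[φ2→X15] = [0, 0, 3]
r4 m[φ2→X7] = [1, 3, 0]
r4 m[φ2→X10] = [2, 4, 0]
r4 m[φ3→X14] = [7, 9, 6]
r4 m[φ4→X11] = [5, 1, 7]
r4 m[φ5→X0] = [1, 7, 0]
r4 m[φ6→X0] = [6, 6, 6]
r4 m[φ7→X14] = [4, 6, 6]
r4 m[X15→φ0] = [0, 0, 3]
r4 m[X15→φ2] = [3, 1, 1]
r4 m[X7→φ2] = [0, 0, 0]
r4 m[X6→φ0] = [19, 18, 19]
r4 m[X6→φ1] = [5, 1, 2]
r4 m[X11→φ0] = [5, 1, 7]
r4 m[X11→φ4] = [0, 0, 2]
r4 m[X10→φ2] = [0, 0, 0]
r4 m[X14→φ1] = [11, 15, 12]
r4 m[X14→φ3] = [11, 15, 13]
r4 m[X14→φ7] = [14, 18, 13]
r4 m[X0→φ1] = [7, 13, 6]
r4 m[X0→φ5] = [17, 18, 20]
r4 m[X0→φ6] = [12, 19, 14]
r5 m[φ0→X15] = [22, 19, 19]
r5 m[φ0→X6] = [5, 1, 2]
r5 m[φ0→X11] = [18, 18, 21]
r5 m[φ1→X6] = [19, 18, 19]
r5 m[φ1→X14] = [8, 10, 8]
r5 m[φ1→X0] = [12, 16, 15]
r5 m[φ2→X15] = [0, 0, 3]
r5 m[φ2→X7] = [2, 4, 1]
r5 m[φ2→X10] = [3, 5, 1]
r5 m[φ3→X14] = [7, 9, 6]
r5 m[φ4→X11] = [5, 1, 7]
r5 m[φ5→X0] = [1, 7, 0]
r5 m[φ6→X0] = [6, 6, 6]
r5 m[φ7→X14] = [4, 6, 6]
r5 m[X15→φ0] = [0, 0, 3]
r5 m[X15→φ2] = [3, 1, 1]
r5 m[X7→φ2] = [0, 0, 0]
r5 m[X6→φ0] = [19, 18, 19]
r5 m[X6→φ1] = [5, 1, 2]
r5 m[X11→φ0] = [5, 1, 7]
r5 m[X11→φ4] = [0, 0, 2]
r5 m[X10→φ2] = [0, 0, 0]
r5 m[X14→φ1] = [11, 15, 12]
r5 m[X14→φ3] = [11, 15, 13]
r5 m[X14→φ7] = [14, 18, 13]
r5 m[X0→φ1] = [7, 13, 6]
r5 m[X0→φ5] = [17, 18, 20]
r5 m[X0→φ6] = [12, 19, 14]
r6 m[φ0→X15] = [22, 19, 19]
r6 m[φ0→X6] = [5, 1, 2]
r6 m[φ0→X11] = [18, 18, 21]
r6 m[φ1→X6] = [19, 18, 19]
r6 m[φ1→X14] = [8, 10, 8]
r6 m[φ1→X0] = [12, 16, 15]
r6 m[φ2→X15] = [0, 0, 3]
r6 m[φ2→X7] = [2, 4, 1]
r6 m[φ2→X10] = [3, 5, 1]
r6 m[φ3→X14] = [7, 9, 6]
r6 m[φ4→X11] = [5, 1, 7]
r6 m[φ5→X0] = [1, 7, 0]
r6 m[φ6→X0] = [6, 6, 6]
r6 m[φ7→X14] = [4, 6, 6]
r6 m[X15→φ0] = [0, 0, 3]
r6 m[X15→φ2] = [22, 19, 19]
r6 m[X7→φ2] = [0, 0, 0]
r6 m[X6→φ0] = [19, 18, 19]
r6 m[X6→φ1] = [5, 1, 2]
r6 m[X11→φ0] = [5, 1, 7]
r6 m[X11→φ4] = [18, 18, 21]
r6 m[X10→φ2] = [0, 0, 0]
r6 m[X14→φ1] = [11, 15, 12]
r6 m[X14→φ3] = [12, 16, 14]
r6 m[X14→φ7] = [15, 19, 14]
r6 m[X0→φ1] = [7, 13, 6]
r6 m[X0→φ5] = [18, 22, 21]
r6 m[X0→φ6] = [13, 23, 15]
r7 m[φ0→X15] = [22, 19, 19]
r7 m[φ0→X6] = [5, 1, 2]
r7 m[φ0→X11] = [18, 18, 21]
r7 m[φ1→X6] = [19, 18, 19]
r7 m[φ1→X14] = [8, 10, 8]
r7 m[φ1→X0] = [12, 16, 15]
r7 m[φ2→X15] = [0, 0, 3]
r7 m[φ2→X7] = [20, 22, 19]
r7 m[φ2→X10] = [21, 23, 19]
r7 m[φ3→X14] = [7, 9, 6]
r7 m[φ4→X11] = [5, 1, 7]
r7 m[φ5→X0] = [1, 7, 0]
r7 m[φ6→X0] = [6, 6, 6]
r7 m[φ7→X14] = [4, 6, 6]
r7 m[X15→φ0] = [0, 0, 3]
r7 m[X15→φ2] = [22, 19, 19]
r7 m[X7→φ2] = [0, 0, 0]
r7 m[X6→φ0] = [19, 18, 19]
r7 m[X6→φ1] = [5, 1, 2]
r7 m[X11→φ0] = [5, 1, 7]
r7 m[X11→φ4] = [18, 18, 21]
r7 m[X10→φ2] = [0, 0, 0]
r7 m[X14→φ1] = [11, 15, 12]
r7 m[X14→φ3] = [12, 16, 14]
r7 m[X14→φ7] = [15, 19, 14]
r7 m[X0→φ1] = [7, 13, 6]
r7 m[X0→φ5] = [18, 22, 21]
r7 m[X0→φ6] = [13, 23, 15]
r8 m[φ0→X15] = [22, 19, 19]
r8 m[φ0→X6] = [5, 1, 2]
r8 m[φ0→X11] = [18, 18, 21]
r8 m[φ1→X6] = [19, 18, 19]
r8 m[φ1→X14] = [8, 10, 8]
r8 m[φ1→X0] = [12, 16, 15]
r8 m[φ2→X15] = [0, 0, 3]
r8 m[φ2→X7] = [20, 22, 19]
r8 m[φ2→X10] = [21, 23, 19]
r8 m[φ3→X14] = [7, 9, 6]
r8 m[φ4→X11] = [5, 1, 7]
r8 m[φ5→X0] = [1, 7, 0]
r8 m[φ6→X0] = [6, 6, 6]
r8 m[φ7→X14] = [4, 6, 6]
r8 m[X15→φ0] = [0, 0, 3]
r8 m[X15→φ2] = [22, 19, 19]
r8 m[X7→φ2] = [0, 0, 0]
r8 m[X6→φ0] = [19, 18, 19]
r8 m[X6→φ1] = [5, 1, 2]
r8 m[X11→φ0] = [5, 1, 7]
r8 m[X11→φ4] = [18, 18, 21]
r8 m[X10→φ2] = [0, 0, 0]
r8 m[X14→φ1] = [11, 15, 12]
r8 m[X14→φ3] = [12, 16, 14]
r8 m[X14→φ7] = [15, 19, 14]
r8 m[X0→φ1] = [7, 13, 6]
r8 m[X0→φ5] = [18, 22, 21]
r8 m[X0→φ6] = [13, 23, 15]
fixed point reached at round 8
traceback from X15: (X15=1, X7=2, X6=1, X11=1, X10=2, X14=0, X0=0), score=19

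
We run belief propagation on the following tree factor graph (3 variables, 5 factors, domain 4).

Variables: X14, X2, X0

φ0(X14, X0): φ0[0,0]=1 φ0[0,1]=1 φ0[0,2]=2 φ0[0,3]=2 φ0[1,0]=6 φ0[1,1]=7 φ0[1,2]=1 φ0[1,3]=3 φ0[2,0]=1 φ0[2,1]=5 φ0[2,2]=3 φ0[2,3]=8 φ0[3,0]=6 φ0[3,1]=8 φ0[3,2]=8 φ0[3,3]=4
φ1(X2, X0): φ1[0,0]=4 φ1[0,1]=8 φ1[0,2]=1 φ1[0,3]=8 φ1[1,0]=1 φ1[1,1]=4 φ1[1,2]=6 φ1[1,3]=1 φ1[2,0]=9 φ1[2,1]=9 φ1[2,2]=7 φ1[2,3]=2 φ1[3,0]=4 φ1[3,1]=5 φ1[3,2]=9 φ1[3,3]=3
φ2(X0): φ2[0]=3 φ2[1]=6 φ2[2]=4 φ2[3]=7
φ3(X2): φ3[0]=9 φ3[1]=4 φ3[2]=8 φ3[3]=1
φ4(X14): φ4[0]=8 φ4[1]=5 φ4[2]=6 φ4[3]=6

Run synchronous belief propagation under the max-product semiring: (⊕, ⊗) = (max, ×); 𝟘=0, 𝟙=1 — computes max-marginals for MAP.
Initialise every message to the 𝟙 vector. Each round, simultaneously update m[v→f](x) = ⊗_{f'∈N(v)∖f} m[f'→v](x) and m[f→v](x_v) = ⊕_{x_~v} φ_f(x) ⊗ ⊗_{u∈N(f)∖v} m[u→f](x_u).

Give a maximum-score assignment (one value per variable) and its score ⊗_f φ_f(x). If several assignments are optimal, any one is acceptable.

assignment: (X14=2, X2=0, X0=3); score = 24192

init: all messages = 𝟙 over 4 values
r1 m[φ0→X14] = [2, 7, 8, 8]
r1 m[φ0→X0] = [6, 8, 8, 8]
r1 m[φ1→X2] = [8, 6, 9, 9]
r1 m[φ1→X0] = [9, 9, 9, 8]
r1 m[φ2→X0] = [3, 6, 4, 7]
r1 m[φ3→X2] = [9, 4, 8, 1]
r1 m[φ4→X14] = [8, 5, 6, 6]
r1 m[X14→φ0] = [1, 1, 1, 1]
r1 m[X14→φ4] = [1, 1, 1, 1]
r1 m[X2→φ1] = [1, 1, 1, 1]
r1 m[X2→φ3] = [1, 1, 1, 1]
r1 m[X0→φ0] = [1, 1, 1, 1]
r1 m[X0→φ1] = [1, 1, 1, 1]
r1 m[X0→φ2] = [1, 1, 1, 1]
r2 m[φ0→X14] = [2, 7, 8, 8]
r2 m[φ0→X0] = [6, 8, 8, 8]
r2 m[φ1→X2] = [8, 6, 9, 9]
r2 m[φ1→X0] = [9, 9, 9, 8]
r2 m[φ2→X0] = [3, 6, 4, 7]
r2 m[φ3→X2] = [9, 4, 8, 1]
r2 m[φ4→X14] = [8, 5, 6, 6]
r2 m[X14→φ0] = [8, 5, 6, 6]
r2 m[X14→φ4] = [2, 7, 8, 8]
r2 m[X2→φ1] = [9, 4, 8, 1]
r2 m[X2→φ3] = [8, 6, 9, 9]
r2 m[X0→φ0] = [27, 54, 36, 56]
r2 m[X0→φ1] = [18, 48, 32, 56]
r2 m[X0→φ2] = [54, 72, 72, 64]
r3 m[φ0→X14] = [112, 378, 448, 432]
r3 m[φ0→X0] = [36, 48, 48, 48]
r3 m[φ1→X2] = [448, 192, 432, 288]
r3 m[φ1→X0] = [72, 72, 56, 72]
r3 m[φ2→X0] = [3, 6, 4, 7]
r3 m[φ3→X2] = [9, 4, 8, 1]
r3 m[φ4→X14] = [8, 5, 6, 6]
r3 m[X14→φ0] = [8, 5, 6, 6]
r3 m[X14→φ4] = [2, 7, 8, 8]
r3 m[X2→φ1] = [9, 4, 8, 1]
r3 m[X2→φ3] = [8, 6, 9, 9]
r3 m[X0→φ0] = [27, 54, 36, 56]
r3 m[X0→φ1] = [18, 48, 32, 56]
r3 m[X0→φ2] = [54, 72, 72, 64]
r4 m[φ0→X14] = [112, 378, 448, 432]
r4 m[φ0→X0] = [36, 48, 48, 48]
r4 m[φ1→X2] = [448, 192, 432, 288]
r4 m[φ1→X0] = [72, 72, 56, 72]
r4 m[φ2→X0] = [3, 6, 4, 7]
r4 m[φ3→X2] = [9, 4, 8, 1]
r4 m[φ4→X14] = [8, 5, 6, 6]
r4 m[X14→φ0] = [8, 5, 6, 6]
r4 m[X14→φ4] = [112, 378, 448, 432]
r4 m[X2→φ1] = [9, 4, 8, 1]
r4 m[X2→φ3] = [448, 192, 432, 288]
r4 m[X0→φ0] = [216, 432, 224, 504]
r4 m[X0→φ1] = [108, 288, 192, 336]
r4 m[X0→φ2] = [2592, 3456, 2688, 3456]
r5 m[φ0→X14] = [1008, 3024, 4032, 3456]
r5 m[φ0→X0] = [36, 48, 48, 48]
r5 m[φ1→X2] = [2688, 1152, 2592, 1728]
r5 m[φ1→X0] = [72, 72, 56, 72]
r5 m[φ2→X0] = [3, 6, 4, 7]
r5 m[φ3→X2] = [9, 4, 8, 1]
r5 m[φ4→X14] = [8, 5, 6, 6]
r5 m[X14→φ0] = [8, 5, 6, 6]
r5 m[X14→φ4] = [112, 378, 448, 432]
r5 m[X2→φ1] = [9, 4, 8, 1]
r5 m[X2→φ3] = [448, 192, 432, 288]
r5 m[X0→φ0] = [216, 432, 224, 504]
r5 m[X0→φ1] = [108, 288, 192, 336]
r5 m[X0→φ2] = [2592, 3456, 2688, 3456]
r6 m[φ0→X14] = [1008, 3024, 4032, 3456]
r6 m[φ0→X0] = [36, 48, 48, 48]
r6 m[φ1→X2] = [2688, 1152, 2592, 1728]
r6 m[φ1→X0] = [72, 72, 56, 72]
r6 m[φ2→X0] = [3, 6, 4, 7]
r6 m[φ3→X2] = [9, 4, 8, 1]
r6 m[φ4→X14] = [8, 5, 6, 6]
r6 m[X14→φ0] = [8, 5, 6, 6]
r6 m[X14→φ4] = [1008, 3024, 4032, 3456]
r6 m[X2→φ1] = [9, 4, 8, 1]
r6 m[X2→φ3] = [2688, 1152, 2592, 1728]
r6 m[X0→φ0] = [216, 432, 224, 504]
r6 m[X0→φ1] = [108, 288, 192, 336]
r6 m[X0→φ2] = [2592, 3456, 2688, 3456]
r7 m[φ0→X14] = [1008, 3024, 4032, 3456]
r7 m[φ0→X0] = [36, 48, 48, 48]
r7 m[φ1→X2] = [2688, 1152, 2592, 1728]
r7 m[φ1→X0] = [72, 72, 56, 72]
r7 m[φ2→X0] = [3, 6, 4, 7]
r7 m[φ3→X2] = [9, 4, 8, 1]
r7 m[φ4→X14] = [8, 5, 6, 6]
r7 m[X14→φ0] = [8, 5, 6, 6]
r7 m[X14→φ4] = [1008, 3024, 4032, 3456]
r7 m[X2→φ1] = [9, 4, 8, 1]
r7 m[X2→φ3] = [2688, 1152, 2592, 1728]
r7 m[X0→φ0] = [216, 432, 224, 504]
r7 m[X0→φ1] = [108, 288, 192, 336]
r7 m[X0→φ2] = [2592, 3456, 2688, 3456]
fixed point reached at round 7
traceback from X14: (X14=2, X2=0, X0=3), score=24192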